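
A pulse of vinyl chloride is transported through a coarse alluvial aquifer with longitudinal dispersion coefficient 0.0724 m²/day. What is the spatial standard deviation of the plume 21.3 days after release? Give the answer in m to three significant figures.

Dispersive spreading gives a Gaussian with σ² = 2Dt; advection only shifts the center.
σ = √(2 × 0.0724 × 21.3) = 1.76 m.

1.76 m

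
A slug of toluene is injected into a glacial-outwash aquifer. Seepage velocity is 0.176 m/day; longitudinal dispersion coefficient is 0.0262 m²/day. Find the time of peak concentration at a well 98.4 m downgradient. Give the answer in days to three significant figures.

For the 1D instantaneous-source solution, setting ∂C/∂t = 0 at fixed x gives v²t² + 2Dt − x² = 0, so t = (√(D² + v²x²) − D)/v².
√(D² + v²x²) = √(0.0262² + 0.176² × 98.4²) = 17.32; v² = 0.030976.
t = (17.32 − 0.0262)/0.030976 = 558 days (vs. the pure-advection estimate x/v = 559 d).

558 days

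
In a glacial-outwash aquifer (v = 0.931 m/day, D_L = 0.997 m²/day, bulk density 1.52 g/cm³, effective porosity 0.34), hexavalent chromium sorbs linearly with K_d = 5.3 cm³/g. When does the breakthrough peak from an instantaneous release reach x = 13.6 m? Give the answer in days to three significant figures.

Retardation factor R = 1 + ρ_b·K_d/n = 1 + 1.52 × 5.3/0.34 = 24.69.
Sorption retards both mechanisms: v_R = v/R = 0.03771 m/day, D_R = D/R = 0.04038 m²/day.
Peak time from v_R²t² + 2D_R t − x² = 0: t = (√(D_R² + v_R²x²) − D_R)/v_R².
√(D_R² + v_R²x²) = √(0.04038² + 0.03771² × 13.6²) = 0.5144; v_R² = 0.001422.
t = (0.5144 − 0.04038)/0.001422 = 333 days.

333 days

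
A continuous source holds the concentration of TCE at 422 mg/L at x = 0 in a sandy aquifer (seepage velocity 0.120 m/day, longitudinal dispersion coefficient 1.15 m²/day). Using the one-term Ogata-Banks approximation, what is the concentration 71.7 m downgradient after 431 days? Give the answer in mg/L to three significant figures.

111 mg/L

For a continuous step input, C/C₀ ≈ ½·erfc((x−vt)/(2√(Dt))).
vt = 0.120 × 431 = 51.72 m and 2√(Dt) = 2√(1.15 × 431) = 44.53 m.
Argument (x−vt)/(2√(Dt)) = (71.7 − 51.72)/44.53 = 0.4487; ½·erfc(0.4487) = 0.2629.
C = 422 × 0.2629 = 111 mg/L.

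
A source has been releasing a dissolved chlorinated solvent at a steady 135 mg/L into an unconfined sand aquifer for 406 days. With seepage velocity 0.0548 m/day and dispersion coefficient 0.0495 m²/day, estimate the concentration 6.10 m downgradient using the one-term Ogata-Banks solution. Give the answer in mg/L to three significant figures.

134 mg/L

For a continuous step input, C/C₀ ≈ ½·erfc((x−vt)/(2√(Dt))).
vt = 0.0548 × 406 = 22.2488 m and 2√(Dt) = 2√(0.0495 × 406) = 8.966 m.
Argument (x−vt)/(2√(Dt)) = (6.10 − 22.2488)/8.966 = -1.801; ½·erfc(-1.801) = 0.9946.
C = 135 × 0.9946 = 134 mg/L.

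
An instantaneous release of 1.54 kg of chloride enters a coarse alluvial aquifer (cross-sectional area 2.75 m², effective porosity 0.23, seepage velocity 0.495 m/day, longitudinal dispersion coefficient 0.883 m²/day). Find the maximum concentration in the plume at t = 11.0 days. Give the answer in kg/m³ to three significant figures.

0.220 kg/m³

The peak of an instantaneous 1D plume sits at x = vt; there the Gaussian factor is 1 and C_max = M/(n_e·A·√(4πDt)), where n_e·A is the pore area the mass is dissolved in.
√(4πDt) = √(4π × 0.883 × 11.0) = 11.05 m, so C_max = 1.54/(0.23 × 2.75 × 11.05) = 0.220 kg/m³.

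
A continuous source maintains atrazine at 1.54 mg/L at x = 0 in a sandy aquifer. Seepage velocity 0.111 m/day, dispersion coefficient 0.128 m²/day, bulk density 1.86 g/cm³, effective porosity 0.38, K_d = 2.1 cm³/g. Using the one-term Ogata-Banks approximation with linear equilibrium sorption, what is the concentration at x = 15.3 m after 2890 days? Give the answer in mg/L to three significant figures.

Retardation factor R = 1 + ρ_b·K_d/n = 1 + 1.86 × 2.1/0.38 = 11.28.
Sorption retards both mechanisms: v_R = v/R = 0.009840 m/day, D_R = D/R = 0.01135 m²/day.
v_R·t = 0.009840 × 2890 = 28.4376 m; 2√(D_R t) = 11.45 m; argument = (15.3 − 28.4376)/11.45 = -1.147.
C = C₀ × ½·erfc(-1.147) = 1.54 × 0.9476 = 1.46 mg/L.

1.46 mg/L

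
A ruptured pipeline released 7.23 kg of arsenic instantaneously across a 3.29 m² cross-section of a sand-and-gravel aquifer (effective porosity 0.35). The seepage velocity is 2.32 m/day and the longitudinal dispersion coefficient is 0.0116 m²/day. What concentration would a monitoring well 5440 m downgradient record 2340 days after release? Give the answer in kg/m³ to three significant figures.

For an instantaneous plane source, C(x,t) = M/(n_e·A·√(4πDt)) · exp(−(x−vt)²/(4Dt)), with n_e·A the pore (flow) area.
Plume center vt = 2.32 × 2340 = 5428.8 m, so the well at 5440 m is 11.2 m downgradient of the peak.
√(4πDt) = 18.47 m, giving peak height M/(n_e·A·√(4πDt)) = 7.23/(0.35 × 3.29 × 18.47) = 0.3399 kg/m³.
(x−vt)²/(4Dt) = (11.2)²/(4 × 0.0116 × 2340) = 1.155; exp(−1.155) = 0.3151.
C = 0.3399 × 0.3151 = 0.107 kg/m³.

0.107 kg/m³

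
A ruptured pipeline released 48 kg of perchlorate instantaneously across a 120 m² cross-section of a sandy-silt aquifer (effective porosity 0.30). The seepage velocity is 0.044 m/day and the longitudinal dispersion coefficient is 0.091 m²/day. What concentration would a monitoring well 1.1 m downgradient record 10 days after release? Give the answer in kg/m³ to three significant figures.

For an instantaneous plane source, C(x,t) = M/(n_e·A·√(4πDt)) · exp(−(x−vt)²/(4Dt)), with n_e·A the pore (flow) area.
Plume center vt = 0.044 × 10 = 0.44 m, so the well at 1.1 m is 0.66 m downgradient of the peak.
√(4πDt) = 3.382 m, giving peak height M/(n_e·A·√(4πDt)) = 48/(0.30 × 120 × 3.382) = 0.3942 kg/m³.
(x−vt)²/(4Dt) = (0.66)²/(4 × 0.091 × 10) = 0.1197; exp(−0.1197) = 0.8872.
C = 0.3942 × 0.8872 = 0.350 kg/m³.

0.350 kg/m³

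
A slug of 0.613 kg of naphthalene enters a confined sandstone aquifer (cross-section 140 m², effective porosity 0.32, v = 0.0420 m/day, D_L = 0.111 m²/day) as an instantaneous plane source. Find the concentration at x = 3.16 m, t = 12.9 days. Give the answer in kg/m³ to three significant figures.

For an instantaneous plane source, C(x,t) = M/(n_e·A·√(4πDt)) · exp(−(x−vt)²/(4Dt)), with n_e·A the pore (flow) area.
Plume center vt = 0.0420 × 12.9 = 0.5418 m, so the well at 3.16 m is 2.6182 m downgradient of the peak.
√(4πDt) = 4.242 m, giving peak height M/(n_e·A·√(4πDt)) = 0.613/(0.32 × 140 × 4.242) = 0.003226 kg/m³.
(x−vt)²/(4Dt) = (2.6182)²/(4 × 0.111 × 12.9) = 1.197; exp(−1.197) = 0.3021.
C = 0.003226 × 0.3021 = 0.000975 kg/m³.

0.000975 kg/m³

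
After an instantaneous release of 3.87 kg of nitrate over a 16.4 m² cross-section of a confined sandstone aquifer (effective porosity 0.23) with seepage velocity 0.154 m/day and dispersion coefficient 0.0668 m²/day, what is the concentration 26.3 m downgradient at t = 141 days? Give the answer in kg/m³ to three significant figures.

For an instantaneous plane source, C(x,t) = M/(n_e·A·√(4πDt)) · exp(−(x−vt)²/(4Dt)), with n_e·A the pore (flow) area.
Plume center vt = 0.154 × 141 = 21.714 m, so the well at 26.3 m is 4.586 m downgradient of the peak.
√(4πDt) = 10.88 m, giving peak height M/(n_e·A·√(4πDt)) = 3.87/(0.23 × 16.4 × 10.88) = 0.09430 kg/m³.
(x−vt)²/(4Dt) = (4.586)²/(4 × 0.0668 × 141) = 0.5582; exp(−0.5582) = 0.5722.
C = 0.09430 × 0.5722 = 0.0540 kg/m³.

0.0540 kg/m³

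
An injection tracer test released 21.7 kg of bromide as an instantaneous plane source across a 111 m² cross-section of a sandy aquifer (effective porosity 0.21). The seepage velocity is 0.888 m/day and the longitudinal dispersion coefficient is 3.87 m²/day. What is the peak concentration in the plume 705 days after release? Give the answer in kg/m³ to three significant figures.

The peak of an instantaneous 1D plume sits at x = vt; there the Gaussian factor is 1 and C_max = M/(n_e·A·√(4πDt)), where n_e·A is the pore area the mass is dissolved in.
√(4πDt) = √(4π × 3.87 × 705) = 185.2 m, so C_max = 21.7/(0.21 × 111 × 185.2) = 0.00503 kg/m³.

0.00503 kg/m³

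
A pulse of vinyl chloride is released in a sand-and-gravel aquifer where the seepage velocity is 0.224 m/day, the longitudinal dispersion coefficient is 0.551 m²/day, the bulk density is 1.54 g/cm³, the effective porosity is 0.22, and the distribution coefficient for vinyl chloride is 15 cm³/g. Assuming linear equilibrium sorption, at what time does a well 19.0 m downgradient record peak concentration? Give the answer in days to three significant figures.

Retardation factor R = 1 + ρ_b·K_d/n = 1 + 1.54 × 15/0.22 = 106.0.
Sorption retards both mechanisms: v_R = v/R = 0.002113 m/day, D_R = D/R = 0.005198 m²/day.
Peak time from v_R²t² + 2D_R t − x² = 0: t = (√(D_R² + v_R²x²) − D_R)/v_R².
√(D_R² + v_R²x²) = √(0.005198² + 0.002113² × 19.0²) = 0.04048; v_R² = 4.465e-06.
t = (0.04048 − 0.005198)/4.465e-06 = 7900 days.

7900 days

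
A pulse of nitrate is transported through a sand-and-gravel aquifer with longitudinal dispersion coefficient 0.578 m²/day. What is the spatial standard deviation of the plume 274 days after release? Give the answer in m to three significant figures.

17.8 m

Dispersive spreading gives a Gaussian with σ² = 2Dt; advection only shifts the center.
σ = √(2 × 0.578 × 274) = 17.8 m.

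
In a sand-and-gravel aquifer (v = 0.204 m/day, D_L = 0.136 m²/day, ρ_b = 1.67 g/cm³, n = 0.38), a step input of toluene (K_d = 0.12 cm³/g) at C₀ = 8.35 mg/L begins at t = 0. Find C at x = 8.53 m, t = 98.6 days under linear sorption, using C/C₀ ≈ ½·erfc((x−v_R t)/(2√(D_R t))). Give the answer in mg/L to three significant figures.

7.23 mg/L

Retardation factor R = 1 + ρ_b·K_d/n = 1 + 1.67 × 0.12/0.38 = 1.527.
Sorption retards both mechanisms: v_R = v/R = 0.1336 m/day, D_R = D/R = 0.08906 m²/day.
v_R·t = 0.1336 × 98.6 = 13.17296 m; 2√(D_R t) = 5.927 m; argument = (8.53 − 13.17296)/5.927 = -0.7834.
C = C₀ × ½·erfc(-0.7834) = 8.35 × 0.8660 = 7.23 mg/L.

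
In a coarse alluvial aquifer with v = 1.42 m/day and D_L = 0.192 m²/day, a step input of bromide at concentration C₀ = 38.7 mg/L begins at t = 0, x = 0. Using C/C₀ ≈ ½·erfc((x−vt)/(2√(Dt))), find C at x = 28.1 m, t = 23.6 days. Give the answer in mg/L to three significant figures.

For a continuous step input, C/C₀ ≈ ½·erfc((x−vt)/(2√(Dt))).
vt = 1.42 × 23.6 = 33.512 m and 2√(Dt) = 2√(0.192 × 23.6) = 4.257 m.
Argument (x−vt)/(2√(Dt)) = (28.1 − 33.512)/4.257 = -1.271; ½·erfc(-1.271) = 0.9639.
C = 38.7 × 0.9639 = 37.3 mg/L.

37.3 mg/L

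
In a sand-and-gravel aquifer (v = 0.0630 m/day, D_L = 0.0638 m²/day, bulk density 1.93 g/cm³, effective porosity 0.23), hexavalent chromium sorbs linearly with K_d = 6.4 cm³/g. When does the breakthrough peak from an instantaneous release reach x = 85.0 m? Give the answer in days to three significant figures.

Retardation factor R = 1 + ρ_b·K_d/n = 1 + 1.93 × 6.4/0.23 = 54.70.
Sorption retards both mechanisms: v_R = v/R = 0.001152 m/day, D_R = D/R = 0.001166 m²/day.
Peak time from v_R²t² + 2D_R t − x² = 0: t = (√(D_R² + v_R²x²) − D_R)/v_R².
√(D_R² + v_R²x²) = √(0.001166² + 0.001152² × 85.0²) = 0.09793; v_R² = 1.327e-06.
t = (0.09793 − 0.001166)/1.327e-06 = 72900 days.

72900 days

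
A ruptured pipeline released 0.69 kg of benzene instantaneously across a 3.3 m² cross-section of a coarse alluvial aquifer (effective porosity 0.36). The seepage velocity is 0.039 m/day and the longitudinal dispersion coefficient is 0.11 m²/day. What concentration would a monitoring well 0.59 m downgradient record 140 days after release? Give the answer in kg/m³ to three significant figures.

For an instantaneous plane source, C(x,t) = M/(n_e·A·√(4πDt)) · exp(−(x−vt)²/(4Dt)), with n_e·A the pore (flow) area.
Plume center vt = 0.039 × 140 = 5.46 m, so the well at 0.59 m is 4.87 m upgradient of the peak.
√(4πDt) = 13.91 m, giving peak height M/(n_e·A·√(4πDt)) = 0.69/(0.36 × 3.3 × 13.91) = 0.04175 kg/m³.
(x−vt)²/(4Dt) = (-4.87)²/(4 × 0.11 × 140) = 0.3850; exp(−0.3850) = 0.6805.
C = 0.04175 × 0.6805 = 0.0284 kg/m³.

0.0284 kg/m³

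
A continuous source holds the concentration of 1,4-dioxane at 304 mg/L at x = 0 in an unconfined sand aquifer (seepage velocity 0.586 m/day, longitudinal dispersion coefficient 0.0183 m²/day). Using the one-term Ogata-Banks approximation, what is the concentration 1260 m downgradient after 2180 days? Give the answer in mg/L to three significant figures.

296 mg/L

For a continuous step input, C/C₀ ≈ ½·erfc((x−vt)/(2√(Dt))).
vt = 0.586 × 2180 = 1277.48 m and 2√(Dt) = 2√(0.0183 × 2180) = 12.63 m.
Argument (x−vt)/(2√(Dt)) = (1260 − 1277.48)/12.63 = -1.384; ½·erfc(-1.384) = 0.9748.
C = 304 × 0.9748 = 296 mg/L.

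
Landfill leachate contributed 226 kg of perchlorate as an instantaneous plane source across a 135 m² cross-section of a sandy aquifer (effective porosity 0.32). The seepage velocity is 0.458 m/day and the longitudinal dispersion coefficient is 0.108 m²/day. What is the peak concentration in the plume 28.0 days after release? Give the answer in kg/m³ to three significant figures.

0.849 kg/m³

The peak of an instantaneous 1D plume sits at x = vt; there the Gaussian factor is 1 and C_max = M/(n_e·A·√(4πDt)), where n_e·A is the pore area the mass is dissolved in.
√(4πDt) = √(4π × 0.108 × 28.0) = 6.164 m, so C_max = 226/(0.32 × 135 × 6.164) = 0.849 kg/m³.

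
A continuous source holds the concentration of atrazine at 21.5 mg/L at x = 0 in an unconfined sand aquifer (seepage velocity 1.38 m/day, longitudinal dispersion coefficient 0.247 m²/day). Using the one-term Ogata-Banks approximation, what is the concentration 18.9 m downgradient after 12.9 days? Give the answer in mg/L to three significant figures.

For a continuous step input, C/C₀ ≈ ½·erfc((x−vt)/(2√(Dt))).
vt = 1.38 × 12.9 = 17.802 m and 2√(Dt) = 2√(0.247 × 12.9) = 3.570 m.
Argument (x−vt)/(2√(Dt)) = (18.9 − 17.802)/3.570 = 0.3076; ½·erfc(0.3076) = 0.3318.
C = 21.5 × 0.3318 = 7.13 mg/L.

7.13 mg/L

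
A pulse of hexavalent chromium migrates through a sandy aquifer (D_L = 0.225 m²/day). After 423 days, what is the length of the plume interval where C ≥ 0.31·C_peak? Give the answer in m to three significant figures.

The plume is Gaussian with σ = √(2Dt) = √(2 × 0.225 × 423) = 13.80 m.
C/C_peak = exp(−Δx²/(2σ²)) = 0.31 ⇒ Δx = σ·√(−2 ln 0.31) = 13.80 × 1.530 = 21.11 m.
Width = 2Δx = 42.2 m.

42.2 m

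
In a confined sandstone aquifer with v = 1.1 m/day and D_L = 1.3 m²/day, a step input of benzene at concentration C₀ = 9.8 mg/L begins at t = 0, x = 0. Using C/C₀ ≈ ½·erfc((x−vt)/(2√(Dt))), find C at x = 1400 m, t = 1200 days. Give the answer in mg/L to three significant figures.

0.745 mg/L

For a continuous step input, C/C₀ ≈ ½·erfc((x−vt)/(2√(Dt))).
vt = 1.1 × 1200 = 1320 m and 2√(Dt) = 2√(1.3 × 1200) = 78.99 m.
Argument (x−vt)/(2√(Dt)) = (1400 − 1320)/78.99 = 1.013; ½·erfc(1.013) = 0.07599.
C = 9.8 × 0.07599 = 0.745 mg/L.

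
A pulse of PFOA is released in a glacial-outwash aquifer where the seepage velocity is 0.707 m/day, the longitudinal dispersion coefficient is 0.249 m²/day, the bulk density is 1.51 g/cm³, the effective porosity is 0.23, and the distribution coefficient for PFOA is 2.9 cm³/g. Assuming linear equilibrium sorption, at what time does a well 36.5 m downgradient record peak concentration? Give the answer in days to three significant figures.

Retardation factor R = 1 + ρ_b·K_d/n = 1 + 1.51 × 2.9/0.23 = 20.04.
Sorption retards both mechanisms: v_R = v/R = 0.03528 m/day, D_R = D/R = 0.01243 m²/day.
Peak time from v_R²t² + 2D_R t − x² = 0: t = (√(D_R² + v_R²x²) − D_R)/v_R².
√(D_R² + v_R²x²) = √(0.01243² + 0.03528² × 36.5²) = 1.288; v_R² = 0.001245.
t = (1.288 − 0.01243)/0.001245 = 1020 days.

1020 days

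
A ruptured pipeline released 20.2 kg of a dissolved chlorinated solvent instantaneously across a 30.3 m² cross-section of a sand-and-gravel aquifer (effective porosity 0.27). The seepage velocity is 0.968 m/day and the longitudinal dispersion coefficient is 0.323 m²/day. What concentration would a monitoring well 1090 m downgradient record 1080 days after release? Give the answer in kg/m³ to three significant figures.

For an instantaneous plane source, C(x,t) = M/(n_e·A·√(4πDt)) · exp(−(x−vt)²/(4Dt)), with n_e·A the pore (flow) area.
Plume center vt = 0.968 × 1080 = 1045.44 m, so the well at 1090 m is 44.56 m downgradient of the peak.
√(4πDt) = 66.21 m, giving peak height M/(n_e·A·√(4πDt)) = 20.2/(0.27 × 30.3 × 66.21) = 0.03729 kg/m³.
(x−vt)²/(4Dt) = (44.56)²/(4 × 0.323 × 1080) = 1.423; exp(−1.423) = 0.2410.
C = 0.03729 × 0.2410 = 0.00899 kg/m³.

0.00899 kg/m³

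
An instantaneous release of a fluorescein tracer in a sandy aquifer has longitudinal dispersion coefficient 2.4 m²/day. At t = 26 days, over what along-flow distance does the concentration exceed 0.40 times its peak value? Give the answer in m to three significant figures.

30.2 m

The plume is Gaussian with σ = √(2Dt) = √(2 × 2.4 × 26) = 11.17 m.
C/C_peak = exp(−Δx²/(2σ²)) = 0.40 ⇒ Δx = σ·√(−2 ln 0.40) = 11.17 × 1.354 = 15.12 m.
Width = 2Δx = 30.2 m.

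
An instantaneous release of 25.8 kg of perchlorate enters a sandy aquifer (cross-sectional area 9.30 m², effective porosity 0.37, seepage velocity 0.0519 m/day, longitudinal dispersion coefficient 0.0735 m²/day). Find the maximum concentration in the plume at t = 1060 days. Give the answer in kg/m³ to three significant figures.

0.240 kg/m³

The peak of an instantaneous 1D plume sits at x = vt; there the Gaussian factor is 1 and C_max = M/(n_e·A·√(4πDt)), where n_e·A is the pore area the mass is dissolved in.
√(4πDt) = √(4π × 0.0735 × 1060) = 31.29 m, so C_max = 25.8/(0.37 × 9.30 × 31.29) = 0.240 kg/m³.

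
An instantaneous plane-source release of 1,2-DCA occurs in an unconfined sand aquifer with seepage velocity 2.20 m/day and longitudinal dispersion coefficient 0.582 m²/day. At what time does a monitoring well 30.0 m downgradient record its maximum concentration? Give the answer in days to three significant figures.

For the 1D instantaneous-source solution, setting ∂C/∂t = 0 at fixed x gives v²t² + 2Dt − x² = 0, so t = (√(D² + v²x²) − D)/v².
√(D² + v²x²) = √(0.582² + 2.20² × 30.0²) = 66.00; v² = 4.84.
t = (66.00 − 0.582)/4.84 = 13.5 days (vs. the pure-advection estimate x/v = 13.6 d).

13.5 days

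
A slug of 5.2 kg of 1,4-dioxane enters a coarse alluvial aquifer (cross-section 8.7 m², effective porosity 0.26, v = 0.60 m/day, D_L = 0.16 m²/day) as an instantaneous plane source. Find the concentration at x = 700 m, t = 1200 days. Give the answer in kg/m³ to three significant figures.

0.0278 kg/m³

For an instantaneous plane source, C(x,t) = M/(n_e·A·√(4πDt)) · exp(−(x−vt)²/(4Dt)), with n_e·A the pore (flow) area.
Plume center vt = 0.60 × 1200 = 720 m, so the well at 700 m is 20 m upgradient of the peak.
√(4πDt) = 49.12 m, giving peak height M/(n_e·A·√(4πDt)) = 5.2/(0.26 × 8.7 × 49.12) = 0.04680 kg/m³.
(x−vt)²/(4Dt) = (-20)²/(4 × 0.16 × 1200) = 0.5208; exp(−0.5208) = 0.5940.
C = 0.04680 × 0.5940 = 0.0278 kg/m³.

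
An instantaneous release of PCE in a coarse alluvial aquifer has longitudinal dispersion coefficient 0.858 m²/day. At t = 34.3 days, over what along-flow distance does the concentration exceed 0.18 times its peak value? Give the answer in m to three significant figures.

The plume is Gaussian with σ = √(2Dt) = √(2 × 0.858 × 34.3) = 7.672 m.
C/C_peak = exp(−Δx²/(2σ²)) = 0.18 ⇒ Δx = σ·√(−2 ln 0.18) = 7.672 × 1.852 = 14.21 m.
Width = 2Δx = 28.4 m.

28.4 m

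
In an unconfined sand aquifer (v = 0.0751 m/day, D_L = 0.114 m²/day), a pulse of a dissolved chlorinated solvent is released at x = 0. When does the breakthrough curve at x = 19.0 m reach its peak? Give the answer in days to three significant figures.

For the 1D instantaneous-source solution, setting ∂C/∂t = 0 at fixed x gives v²t² + 2Dt − x² = 0, so t = (√(D² + v²x²) − D)/v².
√(D² + v²x²) = √(0.114² + 0.0751² × 19.0²) = 1.431; v² = 0.00564001.
t = (1.431 − 0.114)/0.00564001 = 234 days (vs. the pure-advection estimate x/v = 253 d).

234 days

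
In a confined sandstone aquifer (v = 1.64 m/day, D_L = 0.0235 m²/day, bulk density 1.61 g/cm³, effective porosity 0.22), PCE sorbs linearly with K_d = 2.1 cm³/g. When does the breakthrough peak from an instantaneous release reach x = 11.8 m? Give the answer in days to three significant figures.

Retardation factor R = 1 + ρ_b·K_d/n = 1 + 1.61 × 2.1/0.22 = 16.37.
Sorption retards both mechanisms: v_R = v/R = 0.1002 m/day, D_R = D/R = 0.001436 m²/day.
Peak time from v_R²t² + 2D_R t − x² = 0: t = (√(D_R² + v_R²x²) − D_R)/v_R².
√(D_R² + v_R²x²) = √(0.001436² + 0.1002² × 11.8²) = 1.182; v_R² = 0.01004.
t = (1.182 − 0.001436)/0.01004 = 118 days.

118 days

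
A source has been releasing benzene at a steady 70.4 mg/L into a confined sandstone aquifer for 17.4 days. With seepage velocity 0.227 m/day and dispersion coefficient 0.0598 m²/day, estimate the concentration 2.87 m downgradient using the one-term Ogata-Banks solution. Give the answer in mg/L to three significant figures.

54.4 mg/L

For a continuous step input, C/C₀ ≈ ½·erfc((x−vt)/(2√(Dt))).
vt = 0.227 × 17.4 = 3.9498 m and 2√(Dt) = 2√(0.0598 × 17.4) = 2.040 m.
Argument (x−vt)/(2√(Dt)) = (2.87 − 3.9498)/2.040 = -0.5293; ½·erfc(-0.5293) = 0.7729.
C = 70.4 × 0.7729 = 54.4 mg/L.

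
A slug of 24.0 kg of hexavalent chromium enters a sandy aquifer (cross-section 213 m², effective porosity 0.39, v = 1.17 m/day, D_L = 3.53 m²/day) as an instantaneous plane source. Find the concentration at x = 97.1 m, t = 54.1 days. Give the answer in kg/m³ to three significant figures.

For an instantaneous plane source, C(x,t) = M/(n_e·A·√(4πDt)) · exp(−(x−vt)²/(4Dt)), with n_e·A the pore (flow) area.
Plume center vt = 1.17 × 54.1 = 63.297 m, so the well at 97.1 m is 33.803 m downgradient of the peak.
√(4πDt) = 48.99 m, giving peak height M/(n_e·A·√(4πDt)) = 24.0/(0.39 × 213 × 48.99) = 0.005897 kg/m³.
(x−vt)²/(4Dt) = (33.803)²/(4 × 3.53 × 54.1) = 1.496; exp(−1.496) = 0.2240.
C = 0.005897 × 0.2240 = 0.00132 kg/m³.

0.00132 kg/m³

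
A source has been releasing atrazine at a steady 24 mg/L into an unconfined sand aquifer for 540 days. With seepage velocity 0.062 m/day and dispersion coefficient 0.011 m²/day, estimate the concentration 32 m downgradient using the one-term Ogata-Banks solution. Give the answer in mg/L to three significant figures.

For a continuous step input, C/C₀ ≈ ½·erfc((x−vt)/(2√(Dt))).
vt = 0.062 × 540 = 33.48 m and 2√(Dt) = 2√(0.011 × 540) = 4.874 m.
Argument (x−vt)/(2√(Dt)) = (32 − 33.48)/4.874 = -0.3037; ½·erfc(-0.3037) = 0.6662.
C = 24 × 0.6662 = 16.0 mg/L.

16.0 mg/L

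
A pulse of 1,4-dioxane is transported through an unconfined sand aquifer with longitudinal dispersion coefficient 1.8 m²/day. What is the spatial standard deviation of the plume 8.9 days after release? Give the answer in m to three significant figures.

5.66 m

Dispersive spreading gives a Gaussian with σ² = 2Dt; advection only shifts the center.
σ = √(2 × 1.8 × 8.9) = 5.66 m.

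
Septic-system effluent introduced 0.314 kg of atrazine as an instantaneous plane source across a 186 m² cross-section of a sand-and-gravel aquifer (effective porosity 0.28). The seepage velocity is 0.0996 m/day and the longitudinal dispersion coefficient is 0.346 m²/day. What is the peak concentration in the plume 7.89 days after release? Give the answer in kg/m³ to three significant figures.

0.00103 kg/m³

The peak of an instantaneous 1D plume sits at x = vt; there the Gaussian factor is 1 and C_max = M/(n_e·A·√(4πDt)), where n_e·A is the pore area the mass is dissolved in.
√(4πDt) = √(4π × 0.346 × 7.89) = 5.857 m, so C_max = 0.314/(0.28 × 186 × 5.857) = 0.00103 kg/m³.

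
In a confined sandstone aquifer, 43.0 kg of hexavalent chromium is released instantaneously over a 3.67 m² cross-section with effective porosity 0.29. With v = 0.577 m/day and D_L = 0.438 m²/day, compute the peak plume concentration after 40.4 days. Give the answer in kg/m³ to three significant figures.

The peak of an instantaneous 1D plume sits at x = vt; there the Gaussian factor is 1 and C_max = M/(n_e·A·√(4πDt)), where n_e·A is the pore area the mass is dissolved in.
√(4πDt) = √(4π × 0.438 × 40.4) = 14.91 m, so C_max = 43.0/(0.29 × 3.67 × 14.91) = 2.71 kg/m³.

2.71 kg/m³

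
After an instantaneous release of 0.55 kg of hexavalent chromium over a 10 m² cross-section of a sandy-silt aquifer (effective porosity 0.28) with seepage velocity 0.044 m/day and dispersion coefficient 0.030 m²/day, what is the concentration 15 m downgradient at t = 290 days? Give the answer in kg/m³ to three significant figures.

For an instantaneous plane source, C(x,t) = M/(n_e·A·√(4πDt)) · exp(−(x−vt)²/(4Dt)), with n_e·A the pore (flow) area.
Plume center vt = 0.044 × 290 = 12.76 m, so the well at 15 m is 2.24 m downgradient of the peak.
√(4πDt) = 10.46 m, giving peak height M/(n_e·A·√(4πDt)) = 0.55/(0.28 × 10 × 10.46) = 0.01878 kg/m³.
(x−vt)²/(4Dt) = (2.24)²/(4 × 0.030 × 290) = 0.1442; exp(−0.1442) = 0.8657.
C = 0.01878 × 0.8657 = 0.0163 kg/m³.

0.0163 kg/m³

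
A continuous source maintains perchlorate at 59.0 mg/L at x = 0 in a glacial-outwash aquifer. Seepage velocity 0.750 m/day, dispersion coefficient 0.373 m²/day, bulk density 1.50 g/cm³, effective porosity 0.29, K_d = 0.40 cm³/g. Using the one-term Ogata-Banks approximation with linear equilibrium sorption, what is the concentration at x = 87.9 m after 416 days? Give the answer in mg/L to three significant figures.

Retardation factor R = 1 + ρ_b·K_d/n = 1 + 1.50 × 0.40/0.29 = 3.069.
Sorption retards both mechanisms: v_R = v/R = 0.2444 m/day, D_R = D/R = 0.1215 m²/day.
v_R·t = 0.2444 × 416 = 101.6704 m; 2√(D_R t) = 14.22 m; argument = (87.9 − 101.6704)/14.22 = -0.9684.
C = C₀ × ½·erfc(-0.9684) = 59.0 × 0.9146 = 54.0 mg/L.

54.0 mg/L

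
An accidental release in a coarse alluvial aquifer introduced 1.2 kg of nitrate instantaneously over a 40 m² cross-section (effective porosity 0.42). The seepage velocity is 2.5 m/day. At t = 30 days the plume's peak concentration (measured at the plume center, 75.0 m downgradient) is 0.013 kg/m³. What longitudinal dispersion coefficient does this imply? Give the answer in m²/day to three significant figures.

0.0801 m²/day

At the plume center C_max = M/(n_e·A·√(4πDt)), so D = M²/(4πt·(n_e·A·C_max)²).
n_e·A·C_max = 0.42 × 40 × 0.013 = 0.2184 kg/m.
D = 1.2²/(4π × 30 × 0.2184²) = 0.0801 m²/day.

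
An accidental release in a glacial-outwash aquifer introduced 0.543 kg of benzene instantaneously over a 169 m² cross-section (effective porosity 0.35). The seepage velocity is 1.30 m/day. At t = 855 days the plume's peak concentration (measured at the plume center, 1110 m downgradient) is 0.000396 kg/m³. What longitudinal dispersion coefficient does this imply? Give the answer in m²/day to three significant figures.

0.0500 m²/day

At the plume center C_max = M/(n_e·A·√(4πDt)), so D = M²/(4πt·(n_e·A·C_max)²).
n_e·A·C_max = 0.35 × 169 × 0.000396 = 0.02342 kg/m.
D = 0.543²/(4π × 855 × 0.02342²) = 0.0500 m²/day.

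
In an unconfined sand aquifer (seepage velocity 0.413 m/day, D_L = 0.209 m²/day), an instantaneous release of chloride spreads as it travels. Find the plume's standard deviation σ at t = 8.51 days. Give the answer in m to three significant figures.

1.89 m

Dispersive spreading gives a Gaussian with σ² = 2Dt; advection only shifts the center.
σ = √(2 × 0.209 × 8.51) = 1.89 m.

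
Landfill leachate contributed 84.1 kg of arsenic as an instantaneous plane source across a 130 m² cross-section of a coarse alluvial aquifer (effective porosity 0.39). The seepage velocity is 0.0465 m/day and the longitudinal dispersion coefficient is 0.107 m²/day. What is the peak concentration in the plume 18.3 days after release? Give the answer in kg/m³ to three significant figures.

0.334 kg/m³

The peak of an instantaneous 1D plume sits at x = vt; there the Gaussian factor is 1 and C_max = M/(n_e·A·√(4πDt)), where n_e·A is the pore area the mass is dissolved in.
√(4πDt) = √(4π × 0.107 × 18.3) = 4.960 m, so C_max = 84.1/(0.39 × 130 × 4.960) = 0.334 kg/m³.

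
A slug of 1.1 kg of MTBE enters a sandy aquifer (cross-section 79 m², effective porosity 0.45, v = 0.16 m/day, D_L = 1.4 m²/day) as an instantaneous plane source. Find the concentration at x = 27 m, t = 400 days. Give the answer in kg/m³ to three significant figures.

For an instantaneous plane source, C(x,t) = M/(n_e·A·√(4πDt)) · exp(−(x−vt)²/(4Dt)), with n_e·A the pore (flow) area.
Plume center vt = 0.16 × 400 = 64 m, so the well at 27 m is 37 m upgradient of the peak.
√(4πDt) = 83.89 m, giving peak height M/(n_e·A·√(4πDt)) = 1.1/(0.45 × 79 × 83.89) = 0.0003688 kg/m³.
(x−vt)²/(4Dt) = (-37)²/(4 × 1.4 × 400) = 0.6112; exp(−0.6112) = 0.5427.
C = 0.0003688 × 0.5427 = 0.000200 kg/m³.

0.000200 kg/m³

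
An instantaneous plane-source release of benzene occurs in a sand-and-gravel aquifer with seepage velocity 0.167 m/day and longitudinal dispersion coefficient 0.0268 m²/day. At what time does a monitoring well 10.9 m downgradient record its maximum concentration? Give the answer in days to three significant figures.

64.3 days

For the 1D instantaneous-source solution, setting ∂C/∂t = 0 at fixed x gives v²t² + 2Dt − x² = 0, so t = (√(D² + v²x²) − D)/v².
√(D² + v²x²) = √(0.0268² + 0.167² × 10.9²) = 1.820; v² = 0.027889.
t = (1.820 − 0.0268)/0.027889 = 64.3 days (vs. the pure-advection estimate x/v = 65.3 d).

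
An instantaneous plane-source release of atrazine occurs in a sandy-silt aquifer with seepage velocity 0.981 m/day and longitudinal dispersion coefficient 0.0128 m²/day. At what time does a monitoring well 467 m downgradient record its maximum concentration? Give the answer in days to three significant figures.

476 days

For the 1D instantaneous-source solution, setting ∂C/∂t = 0 at fixed x gives v²t² + 2Dt − x² = 0, so t = (√(D² + v²x²) − D)/v².
√(D² + v²x²) = √(0.0128² + 0.981² × 467²) = 458.1; v² = 0.962361.
t = (458.1 − 0.0128)/0.962361 = 476 days (vs. the pure-advection estimate x/v = 476 d).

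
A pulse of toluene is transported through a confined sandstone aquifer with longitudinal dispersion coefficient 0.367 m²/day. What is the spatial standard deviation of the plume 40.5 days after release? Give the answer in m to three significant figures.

5.45 m

Dispersive spreading gives a Gaussian with σ² = 2Dt; advection only shifts the center.
σ = √(2 × 0.367 × 40.5) = 5.45 m.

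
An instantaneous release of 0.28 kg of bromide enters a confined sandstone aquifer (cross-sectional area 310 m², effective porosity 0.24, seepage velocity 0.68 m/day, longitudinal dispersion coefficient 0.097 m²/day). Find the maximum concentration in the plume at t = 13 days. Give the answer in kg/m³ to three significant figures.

The peak of an instantaneous 1D plume sits at x = vt; there the Gaussian factor is 1 and C_max = M/(n_e·A·√(4πDt)), where n_e·A is the pore area the mass is dissolved in.
√(4πDt) = √(4π × 0.097 × 13) = 3.981 m, so C_max = 0.28/(0.24 × 310 × 3.981) = 0.000945 kg/m³.

0.000945 kg/m³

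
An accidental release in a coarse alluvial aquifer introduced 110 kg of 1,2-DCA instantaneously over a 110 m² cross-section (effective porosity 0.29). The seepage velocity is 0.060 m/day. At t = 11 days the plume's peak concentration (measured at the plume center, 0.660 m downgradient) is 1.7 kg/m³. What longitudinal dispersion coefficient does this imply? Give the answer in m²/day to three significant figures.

0.0298 m²/day

At the plume center C_max = M/(n_e·A·√(4πDt)), so D = M²/(4πt·(n_e·A·C_max)²).
n_e·A·C_max = 0.29 × 110 × 1.7 = 54.23 kg/m.
D = 110²/(4π × 11 × 54.23²) = 0.0298 m²/day.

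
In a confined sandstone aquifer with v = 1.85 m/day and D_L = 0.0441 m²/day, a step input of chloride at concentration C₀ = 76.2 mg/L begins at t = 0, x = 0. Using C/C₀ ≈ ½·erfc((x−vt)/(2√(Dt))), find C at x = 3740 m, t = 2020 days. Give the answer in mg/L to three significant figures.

31.3 mg/L

For a continuous step input, C/C₀ ≈ ½·erfc((x−vt)/(2√(Dt))).
vt = 1.85 × 2020 = 3737 m and 2√(Dt) = 2√(0.0441 × 2020) = 18.88 m.
Argument (x−vt)/(2√(Dt)) = (3740 − 3737)/18.88 = 0.1589; ½·erfc(0.1589) = 0.4111.
C = 76.2 × 0.4111 = 31.3 mg/L.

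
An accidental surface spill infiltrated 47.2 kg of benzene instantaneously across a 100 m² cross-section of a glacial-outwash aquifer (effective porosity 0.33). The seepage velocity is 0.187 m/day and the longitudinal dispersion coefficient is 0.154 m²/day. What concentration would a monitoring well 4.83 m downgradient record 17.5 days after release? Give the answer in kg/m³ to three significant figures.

For an instantaneous plane source, C(x,t) = M/(n_e·A·√(4πDt)) · exp(−(x−vt)²/(4Dt)), with n_e·A the pore (flow) area.
Plume center vt = 0.187 × 17.5 = 3.2725 m, so the well at 4.83 m is 1.5575 m downgradient of the peak.
√(4πDt) = 5.819 m, giving peak height M/(n_e·A·√(4πDt)) = 47.2/(0.33 × 100 × 5.819) = 0.2458 kg/m³.
(x−vt)²/(4Dt) = (1.5575)²/(4 × 0.154 × 17.5) = 0.2250; exp(−0.2250) = 0.7985.
C = 0.2458 × 0.7985 = 0.196 kg/m³.

0.196 kg/m³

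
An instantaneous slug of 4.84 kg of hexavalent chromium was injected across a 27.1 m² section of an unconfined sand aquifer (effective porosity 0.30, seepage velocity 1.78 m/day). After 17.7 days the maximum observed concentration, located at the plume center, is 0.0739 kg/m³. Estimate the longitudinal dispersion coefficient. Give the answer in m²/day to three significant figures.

0.292 m²/day

At the plume center C_max = M/(n_e·A·√(4πDt)), so D = M²/(4πt·(n_e·A·C_max)²).
n_e·A·C_max = 0.30 × 27.1 × 0.0739 = 0.6008 kg/m.
D = 4.84²/(4π × 17.7 × 0.6008²) = 0.292 m²/day.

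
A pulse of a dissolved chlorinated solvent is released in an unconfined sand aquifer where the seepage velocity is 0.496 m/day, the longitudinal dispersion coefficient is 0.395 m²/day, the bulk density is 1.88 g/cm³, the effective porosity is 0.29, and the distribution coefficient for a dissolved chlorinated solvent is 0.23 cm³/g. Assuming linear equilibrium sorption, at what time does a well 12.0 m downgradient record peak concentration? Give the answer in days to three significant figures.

Retardation factor R = 1 + ρ_b·K_d/n = 1 + 1.88 × 0.23/0.29 = 2.491.
Sorption retards both mechanisms: v_R = v/R = 0.1991 m/day, D_R = D/R = 0.1586 m²/day.
Peak time from v_R²t² + 2D_R t − x² = 0: t = (√(D_R² + v_R²x²) − D_R)/v_R².
√(D_R² + v_R²x²) = √(0.1586² + 0.1991² × 12.0²) = 2.394; v_R² = 0.03964.
t = (2.394 − 0.1586)/0.03964 = 56.4 days.

56.4 days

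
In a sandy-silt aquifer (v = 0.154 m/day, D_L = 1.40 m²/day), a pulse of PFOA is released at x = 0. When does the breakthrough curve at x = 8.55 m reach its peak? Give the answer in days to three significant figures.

For the 1D instantaneous-source solution, setting ∂C/∂t = 0 at fixed x gives v²t² + 2Dt − x² = 0, so t = (√(D² + v²x²) − D)/v².
√(D² + v²x²) = √(1.40² + 0.154² × 8.55²) = 1.922; v² = 0.023716.
t = (1.922 − 1.40)/0.023716 = 22.0 days (vs. the pure-advection estimate x/v = 55.5 d).

22.0 days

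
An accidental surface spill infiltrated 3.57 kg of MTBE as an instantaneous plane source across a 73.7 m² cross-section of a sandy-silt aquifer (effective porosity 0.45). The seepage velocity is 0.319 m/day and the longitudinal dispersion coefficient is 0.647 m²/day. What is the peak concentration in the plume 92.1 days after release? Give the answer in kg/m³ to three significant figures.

The peak of an instantaneous 1D plume sits at x = vt; there the Gaussian factor is 1 and C_max = M/(n_e·A·√(4πDt)), where n_e·A is the pore area the mass is dissolved in.
√(4πDt) = √(4π × 0.647 × 92.1) = 27.36 m, so C_max = 3.57/(0.45 × 73.7 × 27.36) = 0.00393 kg/m³.

0.00393 kg/m³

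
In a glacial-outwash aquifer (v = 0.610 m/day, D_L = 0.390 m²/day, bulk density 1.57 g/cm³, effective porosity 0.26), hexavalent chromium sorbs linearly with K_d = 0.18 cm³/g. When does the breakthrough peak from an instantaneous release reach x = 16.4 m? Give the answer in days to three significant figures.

Retardation factor R = 1 + ρ_b·K_d/n = 1 + 1.57 × 0.18/0.26 = 2.087.
Sorption retards both mechanisms: v_R = v/R = 0.2923 m/day, D_R = D/R = 0.1869 m²/day.
Peak time from v_R²t² + 2D_R t − x² = 0: t = (√(D_R² + v_R²x²) − D_R)/v_R².
√(D_R² + v_R²x²) = √(0.1869² + 0.2923² × 16.4²) = 4.797; v_R² = 0.08544.
t = (4.797 − 0.1869)/0.08544 = 54.0 days.

54.0 days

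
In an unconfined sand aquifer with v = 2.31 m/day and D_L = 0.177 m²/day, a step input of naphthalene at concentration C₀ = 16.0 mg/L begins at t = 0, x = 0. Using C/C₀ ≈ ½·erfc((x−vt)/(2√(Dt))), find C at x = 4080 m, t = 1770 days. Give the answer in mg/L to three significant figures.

For a continuous step input, C/C₀ ≈ ½·erfc((x−vt)/(2√(Dt))).
vt = 2.31 × 1770 = 4088.7 m and 2√(Dt) = 2√(0.177 × 1770) = 35.40 m.
Argument (x−vt)/(2√(Dt)) = (4080 − 4088.7)/35.40 = -0.2458; ½·erfc(-0.2458) = 0.6359.
C = 16.0 × 0.6359 = 10.2 mg/L.

10.2 mg/L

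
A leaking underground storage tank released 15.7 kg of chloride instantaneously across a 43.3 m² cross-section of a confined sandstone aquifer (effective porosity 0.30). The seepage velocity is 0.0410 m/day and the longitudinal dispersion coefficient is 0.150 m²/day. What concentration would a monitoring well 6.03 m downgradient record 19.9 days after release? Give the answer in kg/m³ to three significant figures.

For an instantaneous plane source, C(x,t) = M/(n_e·A·√(4πDt)) · exp(−(x−vt)²/(4Dt)), with n_e·A the pore (flow) area.
Plume center vt = 0.0410 × 19.9 = 0.8159 m, so the well at 6.03 m is 5.2141 m downgradient of the peak.
√(4πDt) = 6.125 m, giving peak height M/(n_e·A·√(4πDt)) = 15.7/(0.30 × 43.3 × 6.125) = 0.1973 kg/m³.
(x−vt)²/(4Dt) = (5.2141)²/(4 × 0.150 × 19.9) = 2.277; exp(−2.277) = 0.1026.
C = 0.1973 × 0.1026 = 0.0202 kg/m³.

0.0202 kg/m³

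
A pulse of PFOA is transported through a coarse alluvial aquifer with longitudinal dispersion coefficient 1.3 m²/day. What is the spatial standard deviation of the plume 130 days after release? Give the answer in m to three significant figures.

Dispersive spreading gives a Gaussian with σ² = 2Dt; advection only shifts the center.
σ = √(2 × 1.3 × 130) = 18.4 m.

18.4 m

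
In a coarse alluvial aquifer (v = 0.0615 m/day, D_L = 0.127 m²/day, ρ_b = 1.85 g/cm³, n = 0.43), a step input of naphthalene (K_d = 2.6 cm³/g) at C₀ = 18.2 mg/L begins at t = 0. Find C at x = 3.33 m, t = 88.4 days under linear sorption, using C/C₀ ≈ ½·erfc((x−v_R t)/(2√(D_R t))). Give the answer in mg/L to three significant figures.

Retardation factor R = 1 + ρ_b·K_d/n = 1 + 1.85 × 2.6/0.43 = 12.19.
Sorption retards both mechanisms: v_R = v/R = 0.005045 m/day, D_R = D/R = 0.01042 m²/day.
v_R·t = 0.005045 × 88.4 = 0.445978 m; 2√(D_R t) = 1.920 m; argument = (3.33 − 0.445978)/1.920 = 1.502.
C = C₀ × ½·erfc(1.502) = 18.2 × 0.01683 = 0.306 mg/L.

0.306 mg/L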